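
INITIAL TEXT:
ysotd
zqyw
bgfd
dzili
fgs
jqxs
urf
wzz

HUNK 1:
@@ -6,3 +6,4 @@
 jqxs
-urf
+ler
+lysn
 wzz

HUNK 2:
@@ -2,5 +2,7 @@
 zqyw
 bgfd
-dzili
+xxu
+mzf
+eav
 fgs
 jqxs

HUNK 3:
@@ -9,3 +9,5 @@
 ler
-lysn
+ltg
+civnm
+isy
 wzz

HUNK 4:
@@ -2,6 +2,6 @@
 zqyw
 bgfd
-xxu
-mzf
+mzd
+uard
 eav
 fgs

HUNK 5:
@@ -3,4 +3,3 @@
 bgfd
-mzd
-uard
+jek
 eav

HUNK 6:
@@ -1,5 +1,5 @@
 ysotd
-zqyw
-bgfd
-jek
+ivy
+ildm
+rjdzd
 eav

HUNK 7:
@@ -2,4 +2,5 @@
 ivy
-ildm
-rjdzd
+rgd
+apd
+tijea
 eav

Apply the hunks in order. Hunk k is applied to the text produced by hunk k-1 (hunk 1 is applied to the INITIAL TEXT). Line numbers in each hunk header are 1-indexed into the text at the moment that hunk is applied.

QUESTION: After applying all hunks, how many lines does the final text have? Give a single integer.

Hunk 1: at line 6 remove [urf] add [ler,lysn] -> 9 lines: ysotd zqyw bgfd dzili fgs jqxs ler lysn wzz
Hunk 2: at line 2 remove [dzili] add [xxu,mzf,eav] -> 11 lines: ysotd zqyw bgfd xxu mzf eav fgs jqxs ler lysn wzz
Hunk 3: at line 9 remove [lysn] add [ltg,civnm,isy] -> 13 lines: ysotd zqyw bgfd xxu mzf eav fgs jqxs ler ltg civnm isy wzz
Hunk 4: at line 2 remove [xxu,mzf] add [mzd,uard] -> 13 lines: ysotd zqyw bgfd mzd uard eav fgs jqxs ler ltg civnm isy wzz
Hunk 5: at line 3 remove [mzd,uard] add [jek] -> 12 lines: ysotd zqyw bgfd jek eav fgs jqxs ler ltg civnm isy wzz
Hunk 6: at line 1 remove [zqyw,bgfd,jek] add [ivy,ildm,rjdzd] -> 12 lines: ysotd ivy ildm rjdzd eav fgs jqxs ler ltg civnm isy wzz
Hunk 7: at line 2 remove [ildm,rjdzd] add [rgd,apd,tijea] -> 13 lines: ysotd ivy rgd apd tijea eav fgs jqxs ler ltg civnm isy wzz
Final line count: 13

Answer: 13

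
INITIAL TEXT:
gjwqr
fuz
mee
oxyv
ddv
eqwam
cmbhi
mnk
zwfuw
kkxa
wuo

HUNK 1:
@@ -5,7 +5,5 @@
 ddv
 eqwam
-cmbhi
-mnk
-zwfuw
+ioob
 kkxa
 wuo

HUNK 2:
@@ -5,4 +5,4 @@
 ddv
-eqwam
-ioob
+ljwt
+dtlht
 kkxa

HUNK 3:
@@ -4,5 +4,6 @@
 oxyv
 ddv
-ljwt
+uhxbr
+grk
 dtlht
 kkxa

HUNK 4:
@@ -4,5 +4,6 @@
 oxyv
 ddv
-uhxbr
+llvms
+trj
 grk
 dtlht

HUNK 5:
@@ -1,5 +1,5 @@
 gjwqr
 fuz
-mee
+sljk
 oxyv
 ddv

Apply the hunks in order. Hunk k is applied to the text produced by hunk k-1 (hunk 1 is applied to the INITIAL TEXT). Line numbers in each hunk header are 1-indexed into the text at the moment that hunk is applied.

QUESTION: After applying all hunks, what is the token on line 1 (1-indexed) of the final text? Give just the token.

Hunk 1: at line 5 remove [cmbhi,mnk,zwfuw] add [ioob] -> 9 lines: gjwqr fuz mee oxyv ddv eqwam ioob kkxa wuo
Hunk 2: at line 5 remove [eqwam,ioob] add [ljwt,dtlht] -> 9 lines: gjwqr fuz mee oxyv ddv ljwt dtlht kkxa wuo
Hunk 3: at line 4 remove [ljwt] add [uhxbr,grk] -> 10 lines: gjwqr fuz mee oxyv ddv uhxbr grk dtlht kkxa wuo
Hunk 4: at line 4 remove [uhxbr] add [llvms,trj] -> 11 lines: gjwqr fuz mee oxyv ddv llvms trj grk dtlht kkxa wuo
Hunk 5: at line 1 remove [mee] add [sljk] -> 11 lines: gjwqr fuz sljk oxyv ddv llvms trj grk dtlht kkxa wuo
Final line 1: gjwqr

Answer: gjwqr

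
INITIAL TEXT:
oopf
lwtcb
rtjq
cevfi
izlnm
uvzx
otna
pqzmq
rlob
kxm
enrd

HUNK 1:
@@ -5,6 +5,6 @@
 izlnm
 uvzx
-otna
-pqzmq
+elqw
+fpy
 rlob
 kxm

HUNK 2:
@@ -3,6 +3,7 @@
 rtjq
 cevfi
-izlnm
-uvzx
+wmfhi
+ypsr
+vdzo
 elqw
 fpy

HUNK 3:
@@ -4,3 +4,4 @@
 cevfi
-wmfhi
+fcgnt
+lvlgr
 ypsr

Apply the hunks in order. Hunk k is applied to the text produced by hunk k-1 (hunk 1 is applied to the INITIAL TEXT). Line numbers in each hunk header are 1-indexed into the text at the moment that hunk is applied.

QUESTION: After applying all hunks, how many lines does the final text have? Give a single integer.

Answer: 13

Derivation:
Hunk 1: at line 5 remove [otna,pqzmq] add [elqw,fpy] -> 11 lines: oopf lwtcb rtjq cevfi izlnm uvzx elqw fpy rlob kxm enrd
Hunk 2: at line 3 remove [izlnm,uvzx] add [wmfhi,ypsr,vdzo] -> 12 lines: oopf lwtcb rtjq cevfi wmfhi ypsr vdzo elqw fpy rlob kxm enrd
Hunk 3: at line 4 remove [wmfhi] add [fcgnt,lvlgr] -> 13 lines: oopf lwtcb rtjq cevfi fcgnt lvlgr ypsr vdzo elqw fpy rlob kxm enrd
Final line count: 13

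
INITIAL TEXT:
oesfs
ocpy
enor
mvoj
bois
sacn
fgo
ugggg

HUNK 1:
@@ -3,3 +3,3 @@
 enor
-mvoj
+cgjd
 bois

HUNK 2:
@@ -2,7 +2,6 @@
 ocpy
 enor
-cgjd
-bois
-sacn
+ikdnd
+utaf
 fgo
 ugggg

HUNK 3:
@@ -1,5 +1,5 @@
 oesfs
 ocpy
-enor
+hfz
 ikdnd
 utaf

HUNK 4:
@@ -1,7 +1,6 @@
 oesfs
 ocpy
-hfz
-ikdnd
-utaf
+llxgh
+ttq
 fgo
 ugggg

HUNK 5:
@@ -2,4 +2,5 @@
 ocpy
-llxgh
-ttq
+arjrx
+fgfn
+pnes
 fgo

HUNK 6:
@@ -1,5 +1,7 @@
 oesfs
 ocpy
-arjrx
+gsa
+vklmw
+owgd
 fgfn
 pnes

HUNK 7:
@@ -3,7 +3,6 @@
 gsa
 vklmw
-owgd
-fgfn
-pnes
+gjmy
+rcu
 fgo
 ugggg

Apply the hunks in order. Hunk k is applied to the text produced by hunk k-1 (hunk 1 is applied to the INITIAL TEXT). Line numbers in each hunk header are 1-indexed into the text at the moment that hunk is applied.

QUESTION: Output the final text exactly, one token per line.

Hunk 1: at line 3 remove [mvoj] add [cgjd] -> 8 lines: oesfs ocpy enor cgjd bois sacn fgo ugggg
Hunk 2: at line 2 remove [cgjd,bois,sacn] add [ikdnd,utaf] -> 7 lines: oesfs ocpy enor ikdnd utaf fgo ugggg
Hunk 3: at line 1 remove [enor] add [hfz] -> 7 lines: oesfs ocpy hfz ikdnd utaf fgo ugggg
Hunk 4: at line 1 remove [hfz,ikdnd,utaf] add [llxgh,ttq] -> 6 lines: oesfs ocpy llxgh ttq fgo ugggg
Hunk 5: at line 2 remove [llxgh,ttq] add [arjrx,fgfn,pnes] -> 7 lines: oesfs ocpy arjrx fgfn pnes fgo ugggg
Hunk 6: at line 1 remove [arjrx] add [gsa,vklmw,owgd] -> 9 lines: oesfs ocpy gsa vklmw owgd fgfn pnes fgo ugggg
Hunk 7: at line 3 remove [owgd,fgfn,pnes] add [gjmy,rcu] -> 8 lines: oesfs ocpy gsa vklmw gjmy rcu fgo ugggg

Answer: oesfs
ocpy
gsa
vklmw
gjmy
rcu
fgo
ugggg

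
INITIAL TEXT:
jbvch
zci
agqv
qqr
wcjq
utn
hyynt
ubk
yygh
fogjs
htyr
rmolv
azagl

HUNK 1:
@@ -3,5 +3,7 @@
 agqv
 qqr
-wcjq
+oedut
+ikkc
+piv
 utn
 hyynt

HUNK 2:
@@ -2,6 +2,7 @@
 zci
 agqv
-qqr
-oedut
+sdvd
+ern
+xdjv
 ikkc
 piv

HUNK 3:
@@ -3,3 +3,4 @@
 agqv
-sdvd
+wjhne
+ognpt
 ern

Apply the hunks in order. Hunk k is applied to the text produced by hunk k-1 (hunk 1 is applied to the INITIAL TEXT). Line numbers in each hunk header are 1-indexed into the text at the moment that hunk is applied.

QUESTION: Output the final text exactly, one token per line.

Hunk 1: at line 3 remove [wcjq] add [oedut,ikkc,piv] -> 15 lines: jbvch zci agqv qqr oedut ikkc piv utn hyynt ubk yygh fogjs htyr rmolv azagl
Hunk 2: at line 2 remove [qqr,oedut] add [sdvd,ern,xdjv] -> 16 lines: jbvch zci agqv sdvd ern xdjv ikkc piv utn hyynt ubk yygh fogjs htyr rmolv azagl
Hunk 3: at line 3 remove [sdvd] add [wjhne,ognpt] -> 17 lines: jbvch zci agqv wjhne ognpt ern xdjv ikkc piv utn hyynt ubk yygh fogjs htyr rmolv azagl

Answer: jbvch
zci
agqv
wjhne
ognpt
ern
xdjv
ikkc
piv
utn
hyynt
ubk
yygh
fogjs
htyr
rmolv
azagl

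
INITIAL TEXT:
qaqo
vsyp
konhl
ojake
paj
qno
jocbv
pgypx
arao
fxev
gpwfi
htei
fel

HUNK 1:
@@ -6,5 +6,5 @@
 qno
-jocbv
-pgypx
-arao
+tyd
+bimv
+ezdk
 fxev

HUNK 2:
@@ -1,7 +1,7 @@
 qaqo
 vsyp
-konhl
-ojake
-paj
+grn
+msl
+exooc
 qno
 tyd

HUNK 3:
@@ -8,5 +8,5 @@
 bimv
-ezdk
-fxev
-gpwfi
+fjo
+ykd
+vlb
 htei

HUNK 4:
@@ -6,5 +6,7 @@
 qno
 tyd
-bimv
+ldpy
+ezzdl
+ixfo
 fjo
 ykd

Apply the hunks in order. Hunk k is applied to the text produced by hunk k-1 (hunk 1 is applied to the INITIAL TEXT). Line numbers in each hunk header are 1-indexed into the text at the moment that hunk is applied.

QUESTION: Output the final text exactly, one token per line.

Hunk 1: at line 6 remove [jocbv,pgypx,arao] add [tyd,bimv,ezdk] -> 13 lines: qaqo vsyp konhl ojake paj qno tyd bimv ezdk fxev gpwfi htei fel
Hunk 2: at line 1 remove [konhl,ojake,paj] add [grn,msl,exooc] -> 13 lines: qaqo vsyp grn msl exooc qno tyd bimv ezdk fxev gpwfi htei fel
Hunk 3: at line 8 remove [ezdk,fxev,gpwfi] add [fjo,ykd,vlb] -> 13 lines: qaqo vsyp grn msl exooc qno tyd bimv fjo ykd vlb htei fel
Hunk 4: at line 6 remove [bimv] add [ldpy,ezzdl,ixfo] -> 15 lines: qaqo vsyp grn msl exooc qno tyd ldpy ezzdl ixfo fjo ykd vlb htei fel

Answer: qaqo
vsyp
grn
msl
exooc
qno
tyd
ldpy
ezzdl
ixfo
fjo
ykd
vlb
htei
fel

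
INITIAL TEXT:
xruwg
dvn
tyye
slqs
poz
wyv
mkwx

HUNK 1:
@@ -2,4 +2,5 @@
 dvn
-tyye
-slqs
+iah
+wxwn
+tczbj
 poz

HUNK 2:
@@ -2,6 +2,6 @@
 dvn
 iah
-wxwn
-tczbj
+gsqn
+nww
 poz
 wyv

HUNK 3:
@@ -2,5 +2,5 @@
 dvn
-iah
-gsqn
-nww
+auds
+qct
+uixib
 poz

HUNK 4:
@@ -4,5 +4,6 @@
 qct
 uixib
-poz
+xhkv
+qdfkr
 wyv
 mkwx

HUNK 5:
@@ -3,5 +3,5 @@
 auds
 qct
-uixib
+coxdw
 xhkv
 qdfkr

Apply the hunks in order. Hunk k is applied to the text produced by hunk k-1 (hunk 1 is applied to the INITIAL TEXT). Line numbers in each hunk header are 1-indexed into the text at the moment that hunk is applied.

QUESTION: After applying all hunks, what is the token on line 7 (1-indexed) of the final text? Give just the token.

Hunk 1: at line 2 remove [tyye,slqs] add [iah,wxwn,tczbj] -> 8 lines: xruwg dvn iah wxwn tczbj poz wyv mkwx
Hunk 2: at line 2 remove [wxwn,tczbj] add [gsqn,nww] -> 8 lines: xruwg dvn iah gsqn nww poz wyv mkwx
Hunk 3: at line 2 remove [iah,gsqn,nww] add [auds,qct,uixib] -> 8 lines: xruwg dvn auds qct uixib poz wyv mkwx
Hunk 4: at line 4 remove [poz] add [xhkv,qdfkr] -> 9 lines: xruwg dvn auds qct uixib xhkv qdfkr wyv mkwx
Hunk 5: at line 3 remove [uixib] add [coxdw] -> 9 lines: xruwg dvn auds qct coxdw xhkv qdfkr wyv mkwx
Final line 7: qdfkr

Answer: qdfkr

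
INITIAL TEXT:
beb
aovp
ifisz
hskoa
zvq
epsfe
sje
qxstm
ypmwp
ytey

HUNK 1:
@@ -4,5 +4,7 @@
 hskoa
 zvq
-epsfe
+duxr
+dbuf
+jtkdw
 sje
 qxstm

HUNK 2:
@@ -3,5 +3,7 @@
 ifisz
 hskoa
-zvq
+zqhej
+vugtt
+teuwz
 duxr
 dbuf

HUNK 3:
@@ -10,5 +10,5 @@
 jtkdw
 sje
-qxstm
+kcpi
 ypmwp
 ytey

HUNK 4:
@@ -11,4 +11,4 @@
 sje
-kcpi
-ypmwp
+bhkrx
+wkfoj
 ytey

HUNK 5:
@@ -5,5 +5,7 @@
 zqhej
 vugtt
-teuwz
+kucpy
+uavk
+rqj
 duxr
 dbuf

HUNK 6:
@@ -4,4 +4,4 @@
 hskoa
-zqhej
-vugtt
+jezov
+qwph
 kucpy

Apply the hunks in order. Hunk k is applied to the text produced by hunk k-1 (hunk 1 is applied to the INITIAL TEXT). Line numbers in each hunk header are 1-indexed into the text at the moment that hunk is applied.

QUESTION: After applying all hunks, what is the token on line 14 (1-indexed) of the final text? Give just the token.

Answer: bhkrx

Derivation:
Hunk 1: at line 4 remove [epsfe] add [duxr,dbuf,jtkdw] -> 12 lines: beb aovp ifisz hskoa zvq duxr dbuf jtkdw sje qxstm ypmwp ytey
Hunk 2: at line 3 remove [zvq] add [zqhej,vugtt,teuwz] -> 14 lines: beb aovp ifisz hskoa zqhej vugtt teuwz duxr dbuf jtkdw sje qxstm ypmwp ytey
Hunk 3: at line 10 remove [qxstm] add [kcpi] -> 14 lines: beb aovp ifisz hskoa zqhej vugtt teuwz duxr dbuf jtkdw sje kcpi ypmwp ytey
Hunk 4: at line 11 remove [kcpi,ypmwp] add [bhkrx,wkfoj] -> 14 lines: beb aovp ifisz hskoa zqhej vugtt teuwz duxr dbuf jtkdw sje bhkrx wkfoj ytey
Hunk 5: at line 5 remove [teuwz] add [kucpy,uavk,rqj] -> 16 lines: beb aovp ifisz hskoa zqhej vugtt kucpy uavk rqj duxr dbuf jtkdw sje bhkrx wkfoj ytey
Hunk 6: at line 4 remove [zqhej,vugtt] add [jezov,qwph] -> 16 lines: beb aovp ifisz hskoa jezov qwph kucpy uavk rqj duxr dbuf jtkdw sje bhkrx wkfoj ytey
Final line 14: bhkrx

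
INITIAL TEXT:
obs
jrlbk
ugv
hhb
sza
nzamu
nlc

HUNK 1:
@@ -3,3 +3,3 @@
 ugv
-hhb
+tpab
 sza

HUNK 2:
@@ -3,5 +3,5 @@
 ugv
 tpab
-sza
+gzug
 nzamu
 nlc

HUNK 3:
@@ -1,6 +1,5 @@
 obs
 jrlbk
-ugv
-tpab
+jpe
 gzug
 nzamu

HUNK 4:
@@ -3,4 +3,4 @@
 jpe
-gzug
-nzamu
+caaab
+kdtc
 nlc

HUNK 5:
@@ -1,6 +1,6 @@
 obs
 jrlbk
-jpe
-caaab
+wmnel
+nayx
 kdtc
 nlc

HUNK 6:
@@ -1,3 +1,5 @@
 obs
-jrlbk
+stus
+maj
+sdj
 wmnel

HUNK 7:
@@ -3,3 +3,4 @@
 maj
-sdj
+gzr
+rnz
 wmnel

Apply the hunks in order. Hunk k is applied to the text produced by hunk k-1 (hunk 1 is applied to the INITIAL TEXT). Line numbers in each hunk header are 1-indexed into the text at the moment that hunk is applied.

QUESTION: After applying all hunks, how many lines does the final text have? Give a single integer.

Answer: 9

Derivation:
Hunk 1: at line 3 remove [hhb] add [tpab] -> 7 lines: obs jrlbk ugv tpab sza nzamu nlc
Hunk 2: at line 3 remove [sza] add [gzug] -> 7 lines: obs jrlbk ugv tpab gzug nzamu nlc
Hunk 3: at line 1 remove [ugv,tpab] add [jpe] -> 6 lines: obs jrlbk jpe gzug nzamu nlc
Hunk 4: at line 3 remove [gzug,nzamu] add [caaab,kdtc] -> 6 lines: obs jrlbk jpe caaab kdtc nlc
Hunk 5: at line 1 remove [jpe,caaab] add [wmnel,nayx] -> 6 lines: obs jrlbk wmnel nayx kdtc nlc
Hunk 6: at line 1 remove [jrlbk] add [stus,maj,sdj] -> 8 lines: obs stus maj sdj wmnel nayx kdtc nlc
Hunk 7: at line 3 remove [sdj] add [gzr,rnz] -> 9 lines: obs stus maj gzr rnz wmnel nayx kdtc nlc
Final line count: 9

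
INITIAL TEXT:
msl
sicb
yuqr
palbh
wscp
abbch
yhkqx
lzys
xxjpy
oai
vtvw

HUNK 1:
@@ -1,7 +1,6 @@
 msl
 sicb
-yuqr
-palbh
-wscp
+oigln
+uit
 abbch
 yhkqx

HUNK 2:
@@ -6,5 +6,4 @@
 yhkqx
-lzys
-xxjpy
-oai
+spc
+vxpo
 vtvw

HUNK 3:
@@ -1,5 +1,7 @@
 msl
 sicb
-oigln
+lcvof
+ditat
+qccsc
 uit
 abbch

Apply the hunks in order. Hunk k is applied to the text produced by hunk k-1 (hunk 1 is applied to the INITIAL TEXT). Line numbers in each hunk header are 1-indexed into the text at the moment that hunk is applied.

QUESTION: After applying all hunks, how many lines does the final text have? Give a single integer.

Hunk 1: at line 1 remove [yuqr,palbh,wscp] add [oigln,uit] -> 10 lines: msl sicb oigln uit abbch yhkqx lzys xxjpy oai vtvw
Hunk 2: at line 6 remove [lzys,xxjpy,oai] add [spc,vxpo] -> 9 lines: msl sicb oigln uit abbch yhkqx spc vxpo vtvw
Hunk 3: at line 1 remove [oigln] add [lcvof,ditat,qccsc] -> 11 lines: msl sicb lcvof ditat qccsc uit abbch yhkqx spc vxpo vtvw
Final line count: 11

Answer: 11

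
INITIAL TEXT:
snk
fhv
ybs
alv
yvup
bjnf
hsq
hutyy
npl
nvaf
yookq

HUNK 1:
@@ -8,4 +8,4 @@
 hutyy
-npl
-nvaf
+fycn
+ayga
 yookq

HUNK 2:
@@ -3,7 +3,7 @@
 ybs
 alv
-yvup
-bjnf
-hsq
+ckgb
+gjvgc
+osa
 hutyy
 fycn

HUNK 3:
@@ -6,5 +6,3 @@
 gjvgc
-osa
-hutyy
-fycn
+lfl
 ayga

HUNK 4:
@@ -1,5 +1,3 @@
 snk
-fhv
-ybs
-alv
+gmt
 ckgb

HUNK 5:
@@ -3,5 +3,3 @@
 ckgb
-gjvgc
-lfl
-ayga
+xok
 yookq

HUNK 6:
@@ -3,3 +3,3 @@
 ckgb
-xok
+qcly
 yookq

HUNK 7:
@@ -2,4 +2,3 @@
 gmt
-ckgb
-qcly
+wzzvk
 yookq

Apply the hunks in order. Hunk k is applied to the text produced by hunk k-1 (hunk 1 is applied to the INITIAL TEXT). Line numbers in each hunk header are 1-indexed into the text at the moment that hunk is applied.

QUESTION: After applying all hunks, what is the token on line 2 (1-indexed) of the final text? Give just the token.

Answer: gmt

Derivation:
Hunk 1: at line 8 remove [npl,nvaf] add [fycn,ayga] -> 11 lines: snk fhv ybs alv yvup bjnf hsq hutyy fycn ayga yookq
Hunk 2: at line 3 remove [yvup,bjnf,hsq] add [ckgb,gjvgc,osa] -> 11 lines: snk fhv ybs alv ckgb gjvgc osa hutyy fycn ayga yookq
Hunk 3: at line 6 remove [osa,hutyy,fycn] add [lfl] -> 9 lines: snk fhv ybs alv ckgb gjvgc lfl ayga yookq
Hunk 4: at line 1 remove [fhv,ybs,alv] add [gmt] -> 7 lines: snk gmt ckgb gjvgc lfl ayga yookq
Hunk 5: at line 3 remove [gjvgc,lfl,ayga] add [xok] -> 5 lines: snk gmt ckgb xok yookq
Hunk 6: at line 3 remove [xok] add [qcly] -> 5 lines: snk gmt ckgb qcly yookq
Hunk 7: at line 2 remove [ckgb,qcly] add [wzzvk] -> 4 lines: snk gmt wzzvk yookq
Final line 2: gmt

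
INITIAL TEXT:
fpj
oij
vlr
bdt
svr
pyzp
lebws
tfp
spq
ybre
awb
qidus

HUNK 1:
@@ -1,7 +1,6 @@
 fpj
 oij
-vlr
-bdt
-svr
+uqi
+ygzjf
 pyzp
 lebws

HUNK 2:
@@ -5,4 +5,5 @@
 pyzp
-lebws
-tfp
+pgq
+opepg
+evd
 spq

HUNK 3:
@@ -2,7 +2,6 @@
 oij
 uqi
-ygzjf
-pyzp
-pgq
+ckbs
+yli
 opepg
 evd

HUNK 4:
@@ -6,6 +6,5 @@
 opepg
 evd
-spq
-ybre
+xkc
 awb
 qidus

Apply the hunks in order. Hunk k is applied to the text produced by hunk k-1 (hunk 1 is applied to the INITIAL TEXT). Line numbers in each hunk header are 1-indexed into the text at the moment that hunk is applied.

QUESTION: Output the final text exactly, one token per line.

Answer: fpj
oij
uqi
ckbs
yli
opepg
evd
xkc
awb
qidus

Derivation:
Hunk 1: at line 1 remove [vlr,bdt,svr] add [uqi,ygzjf] -> 11 lines: fpj oij uqi ygzjf pyzp lebws tfp spq ybre awb qidus
Hunk 2: at line 5 remove [lebws,tfp] add [pgq,opepg,evd] -> 12 lines: fpj oij uqi ygzjf pyzp pgq opepg evd spq ybre awb qidus
Hunk 3: at line 2 remove [ygzjf,pyzp,pgq] add [ckbs,yli] -> 11 lines: fpj oij uqi ckbs yli opepg evd spq ybre awb qidus
Hunk 4: at line 6 remove [spq,ybre] add [xkc] -> 10 lines: fpj oij uqi ckbs yli opepg evd xkc awb qidus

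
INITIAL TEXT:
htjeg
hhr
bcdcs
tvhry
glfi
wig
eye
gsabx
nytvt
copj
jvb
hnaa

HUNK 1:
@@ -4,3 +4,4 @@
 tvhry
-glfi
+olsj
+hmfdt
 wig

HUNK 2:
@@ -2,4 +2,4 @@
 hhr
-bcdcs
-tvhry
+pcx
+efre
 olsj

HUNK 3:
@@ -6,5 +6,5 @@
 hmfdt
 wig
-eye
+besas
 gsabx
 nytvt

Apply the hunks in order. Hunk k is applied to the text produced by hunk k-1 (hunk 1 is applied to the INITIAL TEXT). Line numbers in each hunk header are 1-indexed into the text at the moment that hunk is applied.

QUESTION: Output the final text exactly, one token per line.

Hunk 1: at line 4 remove [glfi] add [olsj,hmfdt] -> 13 lines: htjeg hhr bcdcs tvhry olsj hmfdt wig eye gsabx nytvt copj jvb hnaa
Hunk 2: at line 2 remove [bcdcs,tvhry] add [pcx,efre] -> 13 lines: htjeg hhr pcx efre olsj hmfdt wig eye gsabx nytvt copj jvb hnaa
Hunk 3: at line 6 remove [eye] add [besas] -> 13 lines: htjeg hhr pcx efre olsj hmfdt wig besas gsabx nytvt copj jvb hnaa

Answer: htjeg
hhr
pcx
efre
olsj
hmfdt
wig
besas
gsabx
nytvt
copj
jvb
hnaa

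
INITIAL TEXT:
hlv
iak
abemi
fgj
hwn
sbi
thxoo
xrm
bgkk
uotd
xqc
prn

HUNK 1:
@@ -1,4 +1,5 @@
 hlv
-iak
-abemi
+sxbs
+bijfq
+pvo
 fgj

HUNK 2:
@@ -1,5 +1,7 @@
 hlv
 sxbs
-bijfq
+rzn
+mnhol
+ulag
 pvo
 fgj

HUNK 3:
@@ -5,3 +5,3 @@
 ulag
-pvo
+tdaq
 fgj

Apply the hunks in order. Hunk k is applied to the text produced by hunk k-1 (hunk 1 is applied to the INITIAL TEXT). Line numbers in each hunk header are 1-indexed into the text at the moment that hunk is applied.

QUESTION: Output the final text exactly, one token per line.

Answer: hlv
sxbs
rzn
mnhol
ulag
tdaq
fgj
hwn
sbi
thxoo
xrm
bgkk
uotd
xqc
prn

Derivation:
Hunk 1: at line 1 remove [iak,abemi] add [sxbs,bijfq,pvo] -> 13 lines: hlv sxbs bijfq pvo fgj hwn sbi thxoo xrm bgkk uotd xqc prn
Hunk 2: at line 1 remove [bijfq] add [rzn,mnhol,ulag] -> 15 lines: hlv sxbs rzn mnhol ulag pvo fgj hwn sbi thxoo xrm bgkk uotd xqc prn
Hunk 3: at line 5 remove [pvo] add [tdaq] -> 15 lines: hlv sxbs rzn mnhol ulag tdaq fgj hwn sbi thxoo xrm bgkk uotd xqc prn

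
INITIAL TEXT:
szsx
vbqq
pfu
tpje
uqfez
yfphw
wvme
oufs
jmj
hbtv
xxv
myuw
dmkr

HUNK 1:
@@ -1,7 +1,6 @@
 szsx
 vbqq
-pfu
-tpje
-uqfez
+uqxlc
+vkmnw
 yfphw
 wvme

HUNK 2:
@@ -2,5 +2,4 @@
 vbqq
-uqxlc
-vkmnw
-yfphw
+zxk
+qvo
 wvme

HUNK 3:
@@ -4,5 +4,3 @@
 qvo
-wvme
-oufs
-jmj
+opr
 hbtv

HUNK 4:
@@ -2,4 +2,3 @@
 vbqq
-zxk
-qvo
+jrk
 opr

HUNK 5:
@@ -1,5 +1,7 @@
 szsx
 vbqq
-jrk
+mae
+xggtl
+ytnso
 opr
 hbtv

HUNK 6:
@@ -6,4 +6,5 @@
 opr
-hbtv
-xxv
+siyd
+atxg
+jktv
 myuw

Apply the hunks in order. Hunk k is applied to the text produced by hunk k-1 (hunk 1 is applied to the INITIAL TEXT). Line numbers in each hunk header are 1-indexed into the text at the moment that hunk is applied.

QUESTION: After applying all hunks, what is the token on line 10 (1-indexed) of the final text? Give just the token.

Hunk 1: at line 1 remove [pfu,tpje,uqfez] add [uqxlc,vkmnw] -> 12 lines: szsx vbqq uqxlc vkmnw yfphw wvme oufs jmj hbtv xxv myuw dmkr
Hunk 2: at line 2 remove [uqxlc,vkmnw,yfphw] add [zxk,qvo] -> 11 lines: szsx vbqq zxk qvo wvme oufs jmj hbtv xxv myuw dmkr
Hunk 3: at line 4 remove [wvme,oufs,jmj] add [opr] -> 9 lines: szsx vbqq zxk qvo opr hbtv xxv myuw dmkr
Hunk 4: at line 2 remove [zxk,qvo] add [jrk] -> 8 lines: szsx vbqq jrk opr hbtv xxv myuw dmkr
Hunk 5: at line 1 remove [jrk] add [mae,xggtl,ytnso] -> 10 lines: szsx vbqq mae xggtl ytnso opr hbtv xxv myuw dmkr
Hunk 6: at line 6 remove [hbtv,xxv] add [siyd,atxg,jktv] -> 11 lines: szsx vbqq mae xggtl ytnso opr siyd atxg jktv myuw dmkr
Final line 10: myuw

Answer: myuw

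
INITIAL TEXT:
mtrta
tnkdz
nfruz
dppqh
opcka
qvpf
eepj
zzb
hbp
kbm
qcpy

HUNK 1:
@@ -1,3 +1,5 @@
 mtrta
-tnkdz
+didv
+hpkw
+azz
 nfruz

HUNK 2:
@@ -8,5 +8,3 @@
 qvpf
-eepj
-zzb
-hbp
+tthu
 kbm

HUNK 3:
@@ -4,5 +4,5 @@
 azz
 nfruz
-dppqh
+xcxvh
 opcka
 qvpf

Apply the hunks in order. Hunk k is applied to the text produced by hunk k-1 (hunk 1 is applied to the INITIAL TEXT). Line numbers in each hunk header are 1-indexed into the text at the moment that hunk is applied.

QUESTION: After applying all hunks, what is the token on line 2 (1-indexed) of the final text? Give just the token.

Hunk 1: at line 1 remove [tnkdz] add [didv,hpkw,azz] -> 13 lines: mtrta didv hpkw azz nfruz dppqh opcka qvpf eepj zzb hbp kbm qcpy
Hunk 2: at line 8 remove [eepj,zzb,hbp] add [tthu] -> 11 lines: mtrta didv hpkw azz nfruz dppqh opcka qvpf tthu kbm qcpy
Hunk 3: at line 4 remove [dppqh] add [xcxvh] -> 11 lines: mtrta didv hpkw azz nfruz xcxvh opcka qvpf tthu kbm qcpy
Final line 2: didv

Answer: didv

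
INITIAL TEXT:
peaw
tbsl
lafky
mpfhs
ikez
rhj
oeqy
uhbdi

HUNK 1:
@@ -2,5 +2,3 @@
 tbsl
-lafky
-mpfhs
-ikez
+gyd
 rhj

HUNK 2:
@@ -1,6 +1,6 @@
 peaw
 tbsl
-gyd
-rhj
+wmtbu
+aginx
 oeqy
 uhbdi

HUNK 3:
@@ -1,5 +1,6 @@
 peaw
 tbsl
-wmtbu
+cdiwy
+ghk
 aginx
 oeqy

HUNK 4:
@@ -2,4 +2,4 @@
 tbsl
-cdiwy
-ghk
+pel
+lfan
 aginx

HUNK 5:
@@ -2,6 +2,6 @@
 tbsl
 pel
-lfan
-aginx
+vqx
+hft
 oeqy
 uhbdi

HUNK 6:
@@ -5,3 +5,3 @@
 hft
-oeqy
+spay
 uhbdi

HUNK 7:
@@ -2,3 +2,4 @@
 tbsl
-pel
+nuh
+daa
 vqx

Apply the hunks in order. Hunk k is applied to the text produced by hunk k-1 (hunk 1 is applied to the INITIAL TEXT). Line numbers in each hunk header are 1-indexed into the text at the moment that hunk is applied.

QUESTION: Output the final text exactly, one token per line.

Answer: peaw
tbsl
nuh
daa
vqx
hft
spay
uhbdi

Derivation:
Hunk 1: at line 2 remove [lafky,mpfhs,ikez] add [gyd] -> 6 lines: peaw tbsl gyd rhj oeqy uhbdi
Hunk 2: at line 1 remove [gyd,rhj] add [wmtbu,aginx] -> 6 lines: peaw tbsl wmtbu aginx oeqy uhbdi
Hunk 3: at line 1 remove [wmtbu] add [cdiwy,ghk] -> 7 lines: peaw tbsl cdiwy ghk aginx oeqy uhbdi
Hunk 4: at line 2 remove [cdiwy,ghk] add [pel,lfan] -> 7 lines: peaw tbsl pel lfan aginx oeqy uhbdi
Hunk 5: at line 2 remove [lfan,aginx] add [vqx,hft] -> 7 lines: peaw tbsl pel vqx hft oeqy uhbdi
Hunk 6: at line 5 remove [oeqy] add [spay] -> 7 lines: peaw tbsl pel vqx hft spay uhbdi
Hunk 7: at line 2 remove [pel] add [nuh,daa] -> 8 lines: peaw tbsl nuh daa vqx hft spay uhbdi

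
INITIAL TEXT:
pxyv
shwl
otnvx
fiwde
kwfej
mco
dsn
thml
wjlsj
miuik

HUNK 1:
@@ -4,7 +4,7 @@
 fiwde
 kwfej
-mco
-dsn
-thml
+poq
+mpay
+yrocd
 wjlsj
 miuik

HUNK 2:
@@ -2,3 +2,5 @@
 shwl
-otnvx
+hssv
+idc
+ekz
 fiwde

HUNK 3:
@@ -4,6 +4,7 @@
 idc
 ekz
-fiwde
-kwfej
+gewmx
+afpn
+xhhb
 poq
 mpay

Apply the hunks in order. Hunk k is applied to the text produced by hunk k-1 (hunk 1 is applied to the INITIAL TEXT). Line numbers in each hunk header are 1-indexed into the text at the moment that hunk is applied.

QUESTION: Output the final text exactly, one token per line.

Hunk 1: at line 4 remove [mco,dsn,thml] add [poq,mpay,yrocd] -> 10 lines: pxyv shwl otnvx fiwde kwfej poq mpay yrocd wjlsj miuik
Hunk 2: at line 2 remove [otnvx] add [hssv,idc,ekz] -> 12 lines: pxyv shwl hssv idc ekz fiwde kwfej poq mpay yrocd wjlsj miuik
Hunk 3: at line 4 remove [fiwde,kwfej] add [gewmx,afpn,xhhb] -> 13 lines: pxyv shwl hssv idc ekz gewmx afpn xhhb poq mpay yrocd wjlsj miuik

Answer: pxyv
shwl
hssv
idc
ekz
gewmx
afpn
xhhb
poq
mpay
yrocd
wjlsj
miuik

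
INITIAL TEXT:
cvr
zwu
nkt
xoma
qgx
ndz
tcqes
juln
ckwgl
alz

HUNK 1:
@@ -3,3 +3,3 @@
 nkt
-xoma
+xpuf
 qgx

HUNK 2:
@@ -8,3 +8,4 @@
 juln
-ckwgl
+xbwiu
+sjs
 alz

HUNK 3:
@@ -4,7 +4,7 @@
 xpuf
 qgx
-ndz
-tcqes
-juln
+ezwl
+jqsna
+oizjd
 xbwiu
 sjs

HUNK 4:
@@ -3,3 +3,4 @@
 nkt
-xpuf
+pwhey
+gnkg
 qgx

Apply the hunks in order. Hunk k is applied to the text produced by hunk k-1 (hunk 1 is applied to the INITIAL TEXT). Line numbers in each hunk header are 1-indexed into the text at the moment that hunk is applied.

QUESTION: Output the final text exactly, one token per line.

Hunk 1: at line 3 remove [xoma] add [xpuf] -> 10 lines: cvr zwu nkt xpuf qgx ndz tcqes juln ckwgl alz
Hunk 2: at line 8 remove [ckwgl] add [xbwiu,sjs] -> 11 lines: cvr zwu nkt xpuf qgx ndz tcqes juln xbwiu sjs alz
Hunk 3: at line 4 remove [ndz,tcqes,juln] add [ezwl,jqsna,oizjd] -> 11 lines: cvr zwu nkt xpuf qgx ezwl jqsna oizjd xbwiu sjs alz
Hunk 4: at line 3 remove [xpuf] add [pwhey,gnkg] -> 12 lines: cvr zwu nkt pwhey gnkg qgx ezwl jqsna oizjd xbwiu sjs alz

Answer: cvr
zwu
nkt
pwhey
gnkg
qgx
ezwl
jqsna
oizjd
xbwiu
sjs
alz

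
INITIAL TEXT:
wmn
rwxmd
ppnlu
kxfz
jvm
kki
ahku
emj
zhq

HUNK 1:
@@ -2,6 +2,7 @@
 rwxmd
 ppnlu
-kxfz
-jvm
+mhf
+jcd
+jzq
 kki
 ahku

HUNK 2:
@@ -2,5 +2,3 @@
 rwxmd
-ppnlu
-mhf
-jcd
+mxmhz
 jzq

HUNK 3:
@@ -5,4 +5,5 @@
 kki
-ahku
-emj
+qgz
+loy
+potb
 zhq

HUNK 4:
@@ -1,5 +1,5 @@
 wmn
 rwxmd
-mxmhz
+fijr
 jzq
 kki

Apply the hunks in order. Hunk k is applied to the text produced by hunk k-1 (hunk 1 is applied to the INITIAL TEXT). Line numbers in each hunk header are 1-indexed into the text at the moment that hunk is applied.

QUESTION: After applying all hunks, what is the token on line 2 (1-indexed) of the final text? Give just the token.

Answer: rwxmd

Derivation:
Hunk 1: at line 2 remove [kxfz,jvm] add [mhf,jcd,jzq] -> 10 lines: wmn rwxmd ppnlu mhf jcd jzq kki ahku emj zhq
Hunk 2: at line 2 remove [ppnlu,mhf,jcd] add [mxmhz] -> 8 lines: wmn rwxmd mxmhz jzq kki ahku emj zhq
Hunk 3: at line 5 remove [ahku,emj] add [qgz,loy,potb] -> 9 lines: wmn rwxmd mxmhz jzq kki qgz loy potb zhq
Hunk 4: at line 1 remove [mxmhz] add [fijr] -> 9 lines: wmn rwxmd fijr jzq kki qgz loy potb zhq
Final line 2: rwxmd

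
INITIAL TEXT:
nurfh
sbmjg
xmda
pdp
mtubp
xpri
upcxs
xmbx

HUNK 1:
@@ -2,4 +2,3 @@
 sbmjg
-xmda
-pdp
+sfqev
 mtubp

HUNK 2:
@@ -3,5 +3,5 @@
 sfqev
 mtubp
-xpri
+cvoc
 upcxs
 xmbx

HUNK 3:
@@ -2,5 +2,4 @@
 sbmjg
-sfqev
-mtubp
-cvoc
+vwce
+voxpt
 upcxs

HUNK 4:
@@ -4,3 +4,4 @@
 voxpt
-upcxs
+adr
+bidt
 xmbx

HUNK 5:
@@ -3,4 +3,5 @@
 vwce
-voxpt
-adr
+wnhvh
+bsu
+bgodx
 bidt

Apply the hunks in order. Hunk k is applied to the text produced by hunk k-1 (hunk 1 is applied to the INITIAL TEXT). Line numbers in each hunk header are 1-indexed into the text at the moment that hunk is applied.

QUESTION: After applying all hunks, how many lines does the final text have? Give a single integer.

Hunk 1: at line 2 remove [xmda,pdp] add [sfqev] -> 7 lines: nurfh sbmjg sfqev mtubp xpri upcxs xmbx
Hunk 2: at line 3 remove [xpri] add [cvoc] -> 7 lines: nurfh sbmjg sfqev mtubp cvoc upcxs xmbx
Hunk 3: at line 2 remove [sfqev,mtubp,cvoc] add [vwce,voxpt] -> 6 lines: nurfh sbmjg vwce voxpt upcxs xmbx
Hunk 4: at line 4 remove [upcxs] add [adr,bidt] -> 7 lines: nurfh sbmjg vwce voxpt adr bidt xmbx
Hunk 5: at line 3 remove [voxpt,adr] add [wnhvh,bsu,bgodx] -> 8 lines: nurfh sbmjg vwce wnhvh bsu bgodx bidt xmbx
Final line count: 8

Answer: 8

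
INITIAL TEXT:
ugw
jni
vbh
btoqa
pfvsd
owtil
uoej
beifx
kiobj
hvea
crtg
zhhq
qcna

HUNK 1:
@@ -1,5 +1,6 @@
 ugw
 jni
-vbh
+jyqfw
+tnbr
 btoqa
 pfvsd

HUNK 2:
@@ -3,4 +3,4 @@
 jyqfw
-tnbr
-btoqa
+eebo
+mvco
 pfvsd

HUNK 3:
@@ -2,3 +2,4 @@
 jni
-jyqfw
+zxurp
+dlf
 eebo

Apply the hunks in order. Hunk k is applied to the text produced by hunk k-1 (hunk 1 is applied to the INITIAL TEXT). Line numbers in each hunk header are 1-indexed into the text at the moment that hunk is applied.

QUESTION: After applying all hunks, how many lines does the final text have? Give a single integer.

Hunk 1: at line 1 remove [vbh] add [jyqfw,tnbr] -> 14 lines: ugw jni jyqfw tnbr btoqa pfvsd owtil uoej beifx kiobj hvea crtg zhhq qcna
Hunk 2: at line 3 remove [tnbr,btoqa] add [eebo,mvco] -> 14 lines: ugw jni jyqfw eebo mvco pfvsd owtil uoej beifx kiobj hvea crtg zhhq qcna
Hunk 3: at line 2 remove [jyqfw] add [zxurp,dlf] -> 15 lines: ugw jni zxurp dlf eebo mvco pfvsd owtil uoej beifx kiobj hvea crtg zhhq qcna
Final line count: 15

Answer: 15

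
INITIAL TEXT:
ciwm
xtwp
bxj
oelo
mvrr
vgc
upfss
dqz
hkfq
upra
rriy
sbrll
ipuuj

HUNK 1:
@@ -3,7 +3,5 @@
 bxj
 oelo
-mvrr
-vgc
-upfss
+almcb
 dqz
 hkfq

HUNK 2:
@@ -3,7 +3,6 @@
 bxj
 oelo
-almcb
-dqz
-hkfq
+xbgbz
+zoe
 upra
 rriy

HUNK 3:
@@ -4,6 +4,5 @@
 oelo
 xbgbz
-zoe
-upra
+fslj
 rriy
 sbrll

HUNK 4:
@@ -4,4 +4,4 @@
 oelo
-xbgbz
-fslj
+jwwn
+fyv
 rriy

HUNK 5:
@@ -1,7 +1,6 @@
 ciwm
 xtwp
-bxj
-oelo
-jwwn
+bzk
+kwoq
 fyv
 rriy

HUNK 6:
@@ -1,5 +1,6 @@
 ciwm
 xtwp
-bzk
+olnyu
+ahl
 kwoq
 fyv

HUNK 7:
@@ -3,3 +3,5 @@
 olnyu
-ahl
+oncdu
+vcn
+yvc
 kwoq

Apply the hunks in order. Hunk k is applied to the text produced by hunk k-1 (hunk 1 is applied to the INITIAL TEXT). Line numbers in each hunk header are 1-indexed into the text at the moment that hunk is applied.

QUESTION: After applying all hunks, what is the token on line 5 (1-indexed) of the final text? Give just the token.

Hunk 1: at line 3 remove [mvrr,vgc,upfss] add [almcb] -> 11 lines: ciwm xtwp bxj oelo almcb dqz hkfq upra rriy sbrll ipuuj
Hunk 2: at line 3 remove [almcb,dqz,hkfq] add [xbgbz,zoe] -> 10 lines: ciwm xtwp bxj oelo xbgbz zoe upra rriy sbrll ipuuj
Hunk 3: at line 4 remove [zoe,upra] add [fslj] -> 9 lines: ciwm xtwp bxj oelo xbgbz fslj rriy sbrll ipuuj
Hunk 4: at line 4 remove [xbgbz,fslj] add [jwwn,fyv] -> 9 lines: ciwm xtwp bxj oelo jwwn fyv rriy sbrll ipuuj
Hunk 5: at line 1 remove [bxj,oelo,jwwn] add [bzk,kwoq] -> 8 lines: ciwm xtwp bzk kwoq fyv rriy sbrll ipuuj
Hunk 6: at line 1 remove [bzk] add [olnyu,ahl] -> 9 lines: ciwm xtwp olnyu ahl kwoq fyv rriy sbrll ipuuj
Hunk 7: at line 3 remove [ahl] add [oncdu,vcn,yvc] -> 11 lines: ciwm xtwp olnyu oncdu vcn yvc kwoq fyv rriy sbrll ipuuj
Final line 5: vcn

Answer: vcn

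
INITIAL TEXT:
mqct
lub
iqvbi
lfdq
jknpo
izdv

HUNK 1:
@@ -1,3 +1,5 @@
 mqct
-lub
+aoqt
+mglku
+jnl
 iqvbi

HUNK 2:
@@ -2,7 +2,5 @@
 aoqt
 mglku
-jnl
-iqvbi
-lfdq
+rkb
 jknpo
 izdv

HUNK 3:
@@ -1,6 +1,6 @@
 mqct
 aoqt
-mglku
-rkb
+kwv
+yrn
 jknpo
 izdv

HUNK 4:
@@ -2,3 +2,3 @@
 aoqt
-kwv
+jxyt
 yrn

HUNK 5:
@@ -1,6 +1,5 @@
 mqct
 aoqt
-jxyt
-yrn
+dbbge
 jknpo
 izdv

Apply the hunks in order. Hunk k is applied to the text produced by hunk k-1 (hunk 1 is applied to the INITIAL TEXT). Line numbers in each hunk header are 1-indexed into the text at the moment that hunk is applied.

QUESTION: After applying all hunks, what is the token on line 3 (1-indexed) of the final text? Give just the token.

Hunk 1: at line 1 remove [lub] add [aoqt,mglku,jnl] -> 8 lines: mqct aoqt mglku jnl iqvbi lfdq jknpo izdv
Hunk 2: at line 2 remove [jnl,iqvbi,lfdq] add [rkb] -> 6 lines: mqct aoqt mglku rkb jknpo izdv
Hunk 3: at line 1 remove [mglku,rkb] add [kwv,yrn] -> 6 lines: mqct aoqt kwv yrn jknpo izdv
Hunk 4: at line 2 remove [kwv] add [jxyt] -> 6 lines: mqct aoqt jxyt yrn jknpo izdv
Hunk 5: at line 1 remove [jxyt,yrn] add [dbbge] -> 5 lines: mqct aoqt dbbge jknpo izdv
Final line 3: dbbge

Answer: dbbge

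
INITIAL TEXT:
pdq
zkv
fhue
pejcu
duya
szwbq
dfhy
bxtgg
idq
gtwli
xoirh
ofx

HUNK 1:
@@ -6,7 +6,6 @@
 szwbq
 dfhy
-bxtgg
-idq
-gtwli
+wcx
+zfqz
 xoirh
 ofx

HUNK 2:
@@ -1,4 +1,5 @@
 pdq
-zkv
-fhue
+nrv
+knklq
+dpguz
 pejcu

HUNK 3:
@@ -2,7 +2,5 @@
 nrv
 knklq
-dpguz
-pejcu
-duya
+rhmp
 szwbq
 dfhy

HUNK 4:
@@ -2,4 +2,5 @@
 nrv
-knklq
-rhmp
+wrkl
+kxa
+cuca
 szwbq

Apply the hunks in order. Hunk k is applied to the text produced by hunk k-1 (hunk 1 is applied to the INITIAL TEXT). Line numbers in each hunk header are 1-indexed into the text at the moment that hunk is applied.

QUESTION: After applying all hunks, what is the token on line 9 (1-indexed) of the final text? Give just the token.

Hunk 1: at line 6 remove [bxtgg,idq,gtwli] add [wcx,zfqz] -> 11 lines: pdq zkv fhue pejcu duya szwbq dfhy wcx zfqz xoirh ofx
Hunk 2: at line 1 remove [zkv,fhue] add [nrv,knklq,dpguz] -> 12 lines: pdq nrv knklq dpguz pejcu duya szwbq dfhy wcx zfqz xoirh ofx
Hunk 3: at line 2 remove [dpguz,pejcu,duya] add [rhmp] -> 10 lines: pdq nrv knklq rhmp szwbq dfhy wcx zfqz xoirh ofx
Hunk 4: at line 2 remove [knklq,rhmp] add [wrkl,kxa,cuca] -> 11 lines: pdq nrv wrkl kxa cuca szwbq dfhy wcx zfqz xoirh ofx
Final line 9: zfqz

Answer: zfqz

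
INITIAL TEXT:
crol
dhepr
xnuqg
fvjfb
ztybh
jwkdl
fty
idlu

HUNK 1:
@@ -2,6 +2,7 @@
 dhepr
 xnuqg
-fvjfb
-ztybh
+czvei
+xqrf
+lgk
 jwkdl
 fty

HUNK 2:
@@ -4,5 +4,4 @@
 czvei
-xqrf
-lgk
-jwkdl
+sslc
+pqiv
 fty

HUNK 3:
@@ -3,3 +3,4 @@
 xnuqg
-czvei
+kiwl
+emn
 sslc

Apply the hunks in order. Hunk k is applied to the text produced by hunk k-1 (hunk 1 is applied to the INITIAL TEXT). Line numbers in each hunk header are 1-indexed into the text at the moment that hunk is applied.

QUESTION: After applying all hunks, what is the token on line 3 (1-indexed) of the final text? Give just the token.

Answer: xnuqg

Derivation:
Hunk 1: at line 2 remove [fvjfb,ztybh] add [czvei,xqrf,lgk] -> 9 lines: crol dhepr xnuqg czvei xqrf lgk jwkdl fty idlu
Hunk 2: at line 4 remove [xqrf,lgk,jwkdl] add [sslc,pqiv] -> 8 lines: crol dhepr xnuqg czvei sslc pqiv fty idlu
Hunk 3: at line 3 remove [czvei] add [kiwl,emn] -> 9 lines: crol dhepr xnuqg kiwl emn sslc pqiv fty idlu
Final line 3: xnuqg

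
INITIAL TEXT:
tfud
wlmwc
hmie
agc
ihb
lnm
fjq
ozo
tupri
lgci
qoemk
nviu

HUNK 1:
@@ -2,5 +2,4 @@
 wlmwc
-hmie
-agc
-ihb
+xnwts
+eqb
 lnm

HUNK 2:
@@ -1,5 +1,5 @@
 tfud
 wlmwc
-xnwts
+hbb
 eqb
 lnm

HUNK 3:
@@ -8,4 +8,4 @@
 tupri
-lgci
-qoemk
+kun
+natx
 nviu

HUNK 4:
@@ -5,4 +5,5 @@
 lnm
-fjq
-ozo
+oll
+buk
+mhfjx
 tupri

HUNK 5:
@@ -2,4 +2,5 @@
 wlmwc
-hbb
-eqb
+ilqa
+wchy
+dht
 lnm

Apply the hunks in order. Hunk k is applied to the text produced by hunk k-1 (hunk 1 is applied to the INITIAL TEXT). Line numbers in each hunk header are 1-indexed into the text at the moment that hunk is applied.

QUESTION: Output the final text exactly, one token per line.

Answer: tfud
wlmwc
ilqa
wchy
dht
lnm
oll
buk
mhfjx
tupri
kun
natx
nviu

Derivation:
Hunk 1: at line 2 remove [hmie,agc,ihb] add [xnwts,eqb] -> 11 lines: tfud wlmwc xnwts eqb lnm fjq ozo tupri lgci qoemk nviu
Hunk 2: at line 1 remove [xnwts] add [hbb] -> 11 lines: tfud wlmwc hbb eqb lnm fjq ozo tupri lgci qoemk nviu
Hunk 3: at line 8 remove [lgci,qoemk] add [kun,natx] -> 11 lines: tfud wlmwc hbb eqb lnm fjq ozo tupri kun natx nviu
Hunk 4: at line 5 remove [fjq,ozo] add [oll,buk,mhfjx] -> 12 lines: tfud wlmwc hbb eqb lnm oll buk mhfjx tupri kun natx nviu
Hunk 5: at line 2 remove [hbb,eqb] add [ilqa,wchy,dht] -> 13 lines: tfud wlmwc ilqa wchy dht lnm oll buk mhfjx tupri kun natx nviu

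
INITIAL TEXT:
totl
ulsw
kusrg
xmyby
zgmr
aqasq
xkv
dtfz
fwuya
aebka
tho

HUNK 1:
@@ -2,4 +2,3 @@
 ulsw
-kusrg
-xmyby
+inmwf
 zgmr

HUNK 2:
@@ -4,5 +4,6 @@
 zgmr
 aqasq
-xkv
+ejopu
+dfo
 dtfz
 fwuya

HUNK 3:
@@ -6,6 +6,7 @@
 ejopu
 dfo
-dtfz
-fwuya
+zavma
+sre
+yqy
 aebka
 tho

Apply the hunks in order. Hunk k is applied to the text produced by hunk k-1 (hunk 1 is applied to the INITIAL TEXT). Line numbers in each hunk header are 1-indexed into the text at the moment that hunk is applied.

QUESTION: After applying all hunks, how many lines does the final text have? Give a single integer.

Answer: 12

Derivation:
Hunk 1: at line 2 remove [kusrg,xmyby] add [inmwf] -> 10 lines: totl ulsw inmwf zgmr aqasq xkv dtfz fwuya aebka tho
Hunk 2: at line 4 remove [xkv] add [ejopu,dfo] -> 11 lines: totl ulsw inmwf zgmr aqasq ejopu dfo dtfz fwuya aebka tho
Hunk 3: at line 6 remove [dtfz,fwuya] add [zavma,sre,yqy] -> 12 lines: totl ulsw inmwf zgmr aqasq ejopu dfo zavma sre yqy aebka tho
Final line count: 12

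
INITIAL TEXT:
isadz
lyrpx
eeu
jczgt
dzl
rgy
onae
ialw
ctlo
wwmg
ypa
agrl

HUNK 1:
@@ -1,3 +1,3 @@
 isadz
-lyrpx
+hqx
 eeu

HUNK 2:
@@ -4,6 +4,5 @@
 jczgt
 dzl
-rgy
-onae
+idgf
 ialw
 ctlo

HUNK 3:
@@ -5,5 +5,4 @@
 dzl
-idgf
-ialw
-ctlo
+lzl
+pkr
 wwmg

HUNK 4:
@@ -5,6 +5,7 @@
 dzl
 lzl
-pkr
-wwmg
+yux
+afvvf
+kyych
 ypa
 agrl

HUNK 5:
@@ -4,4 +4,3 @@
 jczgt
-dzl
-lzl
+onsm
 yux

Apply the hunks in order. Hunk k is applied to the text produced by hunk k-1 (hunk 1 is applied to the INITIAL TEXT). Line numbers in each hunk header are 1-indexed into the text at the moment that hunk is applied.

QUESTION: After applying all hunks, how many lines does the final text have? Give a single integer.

Answer: 10

Derivation:
Hunk 1: at line 1 remove [lyrpx] add [hqx] -> 12 lines: isadz hqx eeu jczgt dzl rgy onae ialw ctlo wwmg ypa agrl
Hunk 2: at line 4 remove [rgy,onae] add [idgf] -> 11 lines: isadz hqx eeu jczgt dzl idgf ialw ctlo wwmg ypa agrl
Hunk 3: at line 5 remove [idgf,ialw,ctlo] add [lzl,pkr] -> 10 lines: isadz hqx eeu jczgt dzl lzl pkr wwmg ypa agrl
Hunk 4: at line 5 remove [pkr,wwmg] add [yux,afvvf,kyych] -> 11 lines: isadz hqx eeu jczgt dzl lzl yux afvvf kyych ypa agrl
Hunk 5: at line 4 remove [dzl,lzl] add [onsm] -> 10 lines: isadz hqx eeu jczgt onsm yux afvvf kyych ypa agrl
Final line count: 10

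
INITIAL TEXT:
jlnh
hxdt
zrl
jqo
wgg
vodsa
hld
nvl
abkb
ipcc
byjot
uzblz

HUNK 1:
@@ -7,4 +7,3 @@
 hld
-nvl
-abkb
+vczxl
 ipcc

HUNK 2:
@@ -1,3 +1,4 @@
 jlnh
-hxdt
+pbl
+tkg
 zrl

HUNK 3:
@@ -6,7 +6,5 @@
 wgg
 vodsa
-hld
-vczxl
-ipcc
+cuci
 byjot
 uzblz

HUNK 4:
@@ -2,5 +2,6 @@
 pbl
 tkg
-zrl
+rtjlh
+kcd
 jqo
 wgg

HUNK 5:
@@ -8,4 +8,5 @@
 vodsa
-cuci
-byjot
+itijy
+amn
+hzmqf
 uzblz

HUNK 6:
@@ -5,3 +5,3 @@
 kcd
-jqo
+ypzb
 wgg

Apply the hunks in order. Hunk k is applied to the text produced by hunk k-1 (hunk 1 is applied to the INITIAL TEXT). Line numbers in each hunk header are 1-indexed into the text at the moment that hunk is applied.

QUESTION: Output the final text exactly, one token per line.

Hunk 1: at line 7 remove [nvl,abkb] add [vczxl] -> 11 lines: jlnh hxdt zrl jqo wgg vodsa hld vczxl ipcc byjot uzblz
Hunk 2: at line 1 remove [hxdt] add [pbl,tkg] -> 12 lines: jlnh pbl tkg zrl jqo wgg vodsa hld vczxl ipcc byjot uzblz
Hunk 3: at line 6 remove [hld,vczxl,ipcc] add [cuci] -> 10 lines: jlnh pbl tkg zrl jqo wgg vodsa cuci byjot uzblz
Hunk 4: at line 2 remove [zrl] add [rtjlh,kcd] -> 11 lines: jlnh pbl tkg rtjlh kcd jqo wgg vodsa cuci byjot uzblz
Hunk 5: at line 8 remove [cuci,byjot] add [itijy,amn,hzmqf] -> 12 lines: jlnh pbl tkg rtjlh kcd jqo wgg vodsa itijy amn hzmqf uzblz
Hunk 6: at line 5 remove [jqo] add [ypzb] -> 12 lines: jlnh pbl tkg rtjlh kcd ypzb wgg vodsa itijy amn hzmqf uzblz

Answer: jlnh
pbl
tkg
rtjlh
kcd
ypzb
wgg
vodsa
itijy
amn
hzmqf
uzblz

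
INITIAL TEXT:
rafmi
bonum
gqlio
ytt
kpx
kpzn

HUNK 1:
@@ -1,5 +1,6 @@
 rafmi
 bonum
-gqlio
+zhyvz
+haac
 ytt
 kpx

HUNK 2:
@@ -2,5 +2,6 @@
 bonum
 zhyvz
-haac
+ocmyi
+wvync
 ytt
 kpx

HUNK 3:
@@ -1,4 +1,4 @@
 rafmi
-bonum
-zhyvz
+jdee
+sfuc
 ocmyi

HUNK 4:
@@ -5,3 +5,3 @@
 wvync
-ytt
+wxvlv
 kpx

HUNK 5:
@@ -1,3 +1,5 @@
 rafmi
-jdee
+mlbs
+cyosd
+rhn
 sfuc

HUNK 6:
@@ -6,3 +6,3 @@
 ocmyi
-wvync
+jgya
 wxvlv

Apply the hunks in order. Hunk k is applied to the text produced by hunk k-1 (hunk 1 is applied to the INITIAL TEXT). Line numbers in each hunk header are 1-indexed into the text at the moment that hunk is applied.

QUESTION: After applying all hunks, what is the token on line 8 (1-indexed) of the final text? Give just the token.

Hunk 1: at line 1 remove [gqlio] add [zhyvz,haac] -> 7 lines: rafmi bonum zhyvz haac ytt kpx kpzn
Hunk 2: at line 2 remove [haac] add [ocmyi,wvync] -> 8 lines: rafmi bonum zhyvz ocmyi wvync ytt kpx kpzn
Hunk 3: at line 1 remove [bonum,zhyvz] add [jdee,sfuc] -> 8 lines: rafmi jdee sfuc ocmyi wvync ytt kpx kpzn
Hunk 4: at line 5 remove [ytt] add [wxvlv] -> 8 lines: rafmi jdee sfuc ocmyi wvync wxvlv kpx kpzn
Hunk 5: at line 1 remove [jdee] add [mlbs,cyosd,rhn] -> 10 lines: rafmi mlbs cyosd rhn sfuc ocmyi wvync wxvlv kpx kpzn
Hunk 6: at line 6 remove [wvync] add [jgya] -> 10 lines: rafmi mlbs cyosd rhn sfuc ocmyi jgya wxvlv kpx kpzn
Final line 8: wxvlv

Answer: wxvlv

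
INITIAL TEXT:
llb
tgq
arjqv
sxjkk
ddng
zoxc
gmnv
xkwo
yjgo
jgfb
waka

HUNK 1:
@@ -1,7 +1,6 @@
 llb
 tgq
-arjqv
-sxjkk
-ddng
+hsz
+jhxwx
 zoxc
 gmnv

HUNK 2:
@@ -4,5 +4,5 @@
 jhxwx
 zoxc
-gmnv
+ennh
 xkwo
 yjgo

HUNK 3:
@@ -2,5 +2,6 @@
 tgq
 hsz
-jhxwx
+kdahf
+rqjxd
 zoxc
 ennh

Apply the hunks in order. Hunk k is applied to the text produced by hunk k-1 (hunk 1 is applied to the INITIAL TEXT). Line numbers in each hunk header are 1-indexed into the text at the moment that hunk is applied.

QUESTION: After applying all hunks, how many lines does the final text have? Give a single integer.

Answer: 11

Derivation:
Hunk 1: at line 1 remove [arjqv,sxjkk,ddng] add [hsz,jhxwx] -> 10 lines: llb tgq hsz jhxwx zoxc gmnv xkwo yjgo jgfb waka
Hunk 2: at line 4 remove [gmnv] add [ennh] -> 10 lines: llb tgq hsz jhxwx zoxc ennh xkwo yjgo jgfb waka
Hunk 3: at line 2 remove [jhxwx] add [kdahf,rqjxd] -> 11 lines: llb tgq hsz kdahf rqjxd zoxc ennh xkwo yjgo jgfb waka
Final line count: 11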